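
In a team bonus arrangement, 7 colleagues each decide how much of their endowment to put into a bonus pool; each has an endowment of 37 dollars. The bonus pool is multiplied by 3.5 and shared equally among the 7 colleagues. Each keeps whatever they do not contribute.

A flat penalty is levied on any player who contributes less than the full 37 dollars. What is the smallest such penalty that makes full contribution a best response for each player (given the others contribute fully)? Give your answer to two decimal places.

Given the others contribute fully, the best deviation is to contribute 0 (any partial contribution still incurs the fine and gives up units whose private return 0.5000 is below 1).
Deviating from 37 to 0 saves 37 dollars but forfeits the deviator's share of the drop in the bonus pool: 3.5/7 × 37 = 18.50.
So the deviation gain is 37 − 18.50 = 18.50, and the fine must be at least 18.50 dollars to wipe it out.

18.50 dollars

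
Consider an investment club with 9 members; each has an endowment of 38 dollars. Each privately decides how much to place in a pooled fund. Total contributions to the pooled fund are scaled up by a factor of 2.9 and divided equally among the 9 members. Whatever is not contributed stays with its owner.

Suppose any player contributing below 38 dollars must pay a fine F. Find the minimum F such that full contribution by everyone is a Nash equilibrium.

25.76 dollars

Given the others contribute fully, the best deviation is to contribute 0 (any partial contribution still incurs the fine and gives up units whose private return 0.3222 is below 1).
Deviating from 38 to 0 saves 38 dollars but forfeits the deviator's share of the drop in the pooled fund: 2.9/9 × 38 = 12.24.
So the deviation gain is 38 − 12.24 = 25.76, and the fine must be at least 25.76 dollars to wipe it out.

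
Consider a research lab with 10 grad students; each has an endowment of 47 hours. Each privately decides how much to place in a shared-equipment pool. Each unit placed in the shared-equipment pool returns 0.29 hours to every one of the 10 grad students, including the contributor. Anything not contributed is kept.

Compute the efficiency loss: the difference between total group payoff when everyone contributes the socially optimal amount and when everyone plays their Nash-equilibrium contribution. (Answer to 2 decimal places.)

The private return per contributed unit is 0.29 < 1, so contributing 0 is dominant for every player. At the Nash equilibrium everyone keeps their 47, and the group total is 10 × 47 = 470.
Each contributed unit returns 2.900 to the group as a whole (0.29 to each of 10 players), which exceeds 1, so the social optimum is full contribution: group total = 2.900 × 470 = 1363.00.
Efficiency loss = 1363.00 − 470 = 893.00.

893.00 hours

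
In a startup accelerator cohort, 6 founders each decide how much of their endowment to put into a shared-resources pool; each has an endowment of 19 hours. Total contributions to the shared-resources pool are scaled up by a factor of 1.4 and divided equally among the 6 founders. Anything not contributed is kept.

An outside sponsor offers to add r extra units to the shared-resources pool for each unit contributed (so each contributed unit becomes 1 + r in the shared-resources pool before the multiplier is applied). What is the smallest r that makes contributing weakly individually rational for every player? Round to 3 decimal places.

With matching at rate r, one contributed unit becomes (1 + r) in the shared-resources pool and returns 1.4 × (1 + r) / 6 to the contributor.
Setting this equal to 1: 1 + r = 6/1.4 = 4.2857.
So the minimum matching rate is r = 4.2857 − 1 = 3.286.

3.286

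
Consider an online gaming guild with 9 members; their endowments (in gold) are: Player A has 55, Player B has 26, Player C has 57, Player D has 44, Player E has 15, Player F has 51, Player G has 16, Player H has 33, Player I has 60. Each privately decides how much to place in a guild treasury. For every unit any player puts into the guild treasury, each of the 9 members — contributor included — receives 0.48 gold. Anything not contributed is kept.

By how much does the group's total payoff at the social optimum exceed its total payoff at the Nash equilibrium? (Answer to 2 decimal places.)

The private return per contributed unit is 0.48 < 1 for everyone, so the Nash equilibrium is zero contribution and the group total is Σ E_j = 55 + 26 + 57 + 44 + 15 + 51 + 16 + 33 + 60 = 357.
Each contributed unit returns 4.320 to the group, so the social optimum is full contribution by everyone: group total = 4.320 × 357 = 1542.24.
Efficiency loss = (4.320 − 1) × 357 = 1185.24.

1185.24 gold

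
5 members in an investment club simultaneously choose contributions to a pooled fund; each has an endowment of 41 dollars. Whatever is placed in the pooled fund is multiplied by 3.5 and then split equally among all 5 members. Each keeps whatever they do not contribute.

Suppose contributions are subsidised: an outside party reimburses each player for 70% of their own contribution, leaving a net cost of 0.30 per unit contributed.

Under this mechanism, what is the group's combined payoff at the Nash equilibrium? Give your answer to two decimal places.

861.00 dollars

With the mechanism, a contributed unit returns (3.5/5) / 0.30 = 2.3333 per unit of net cost to the contributor — now above 1 — so contributing fully is weakly dominant for every player.
At the Nash equilibrium everyone contributes 41. Group total payoff = 5 × (41 × 0.70 + 3.5 × 41) = 861.00.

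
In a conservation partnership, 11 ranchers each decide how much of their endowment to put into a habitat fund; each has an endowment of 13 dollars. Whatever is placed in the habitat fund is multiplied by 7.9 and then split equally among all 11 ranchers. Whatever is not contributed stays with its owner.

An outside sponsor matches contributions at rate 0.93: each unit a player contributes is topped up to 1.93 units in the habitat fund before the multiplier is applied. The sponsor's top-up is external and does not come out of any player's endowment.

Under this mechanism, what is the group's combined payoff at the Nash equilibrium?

With the mechanism, a contributed unit returns 7.9 × 1.93 / 11 = 1.3861 per unit of net cost to the contributor — now above 1 — so contributing fully is weakly dominant for every player.
At the Nash equilibrium everyone contributes 13. Group total payoff = 7.9 × 1.93 × 143 = 2180.32.

2180.32 dollars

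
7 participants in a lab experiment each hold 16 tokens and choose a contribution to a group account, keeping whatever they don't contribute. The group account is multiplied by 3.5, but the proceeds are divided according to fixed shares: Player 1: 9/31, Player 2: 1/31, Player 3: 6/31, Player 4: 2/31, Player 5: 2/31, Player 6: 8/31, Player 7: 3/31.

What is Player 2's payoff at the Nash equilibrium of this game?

17.81 tokens

Each unit j contributes comes back to j as 3.5 × (j's share), so j prefers to contribute only if that share exceeds 1/3.5 = 0.2857; otherwise keeping the unit dominates.
Player 1 alone (share 9/31) is above the threshold, contributing 16; the remaining 6 contribute 0. Total contributed: 16.
Player 2 keeps 16 and receives 3.5 × 16 × 1/31 = 1.81 from the group account, for a payoff of 17.81.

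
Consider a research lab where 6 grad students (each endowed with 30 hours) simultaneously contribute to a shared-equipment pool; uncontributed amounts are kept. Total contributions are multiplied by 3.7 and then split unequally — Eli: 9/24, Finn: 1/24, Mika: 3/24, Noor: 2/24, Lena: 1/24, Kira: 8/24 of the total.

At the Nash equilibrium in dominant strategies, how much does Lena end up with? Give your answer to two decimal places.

39.25 hours

A player with share s gets back 3.7·s per unit contributed, so full contribution is dominant for anyone with s > 1/3.7 = 0.2703 and zero contribution is dominant for anyone below.
The shares above 0.2703 belong to Eli and Kira, contributing 30 each; the remaining 4 contribute 0. Total contributed: 60.
Lena keeps 30 and receives 3.7 × 60 × 1/24 = 9.25 from the shared-equipment pool, for a payoff of 39.25.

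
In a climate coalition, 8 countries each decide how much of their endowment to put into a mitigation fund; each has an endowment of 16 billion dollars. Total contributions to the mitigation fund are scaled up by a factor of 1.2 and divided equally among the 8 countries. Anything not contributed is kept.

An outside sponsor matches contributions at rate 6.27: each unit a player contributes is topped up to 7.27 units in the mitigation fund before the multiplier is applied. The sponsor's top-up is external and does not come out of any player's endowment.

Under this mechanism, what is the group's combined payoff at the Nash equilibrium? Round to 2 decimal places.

The effective private return per unit is now 1.2 × 7.27 / 8 = 1.0905 > 1, so every player's dominant strategy flips to full contribution.
At the Nash equilibrium everyone contributes 16. Group total payoff = 1.2 × 7.27 × 128 = 1116.67.

1116.67 billion dollars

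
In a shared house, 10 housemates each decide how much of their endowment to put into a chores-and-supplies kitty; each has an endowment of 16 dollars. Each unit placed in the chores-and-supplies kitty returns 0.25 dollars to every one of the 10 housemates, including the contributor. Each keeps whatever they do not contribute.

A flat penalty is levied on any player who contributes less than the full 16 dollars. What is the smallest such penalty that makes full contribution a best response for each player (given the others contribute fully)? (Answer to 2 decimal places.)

Given the others contribute fully, the best deviation is to contribute 0 (any partial contribution still incurs the fine and gives up units whose private return 0.25 is below 1).
Deviating from 16 to 0 saves 16 dollars but forfeits the deviator's share of the drop in the chores-and-supplies kitty: 0.25 × 16 = 4.00.
So the deviation gain is 16 − 4.00 = 12.00, and the fine must be at least 12.00 dollars to wipe it out.

12.00 dollars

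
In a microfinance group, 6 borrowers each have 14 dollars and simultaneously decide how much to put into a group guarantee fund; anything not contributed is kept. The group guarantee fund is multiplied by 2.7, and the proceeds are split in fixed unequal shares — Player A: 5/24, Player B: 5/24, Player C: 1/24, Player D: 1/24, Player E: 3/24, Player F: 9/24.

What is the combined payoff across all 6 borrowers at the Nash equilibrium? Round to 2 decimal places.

Player j's private return per contributed unit is 2.7 × (j's share). Contributing is weakly dominant for j when that share is at least 1/2.7 = 0.3704, and contributing 0 is dominant otherwise.
The only share above 0.3704 is Player F's 9/24, contributing 14; the remaining 5 contribute 0. Total contributed: 14.
The group guarantee fund pays out 2.7 × 14 = 37.80 in total (split across the unequal shares, but the aggregate is all that matters for the group sum).
The 5 free-riders keep 14 each, adding 70. Group total = 70 + 37.80 = 107.80.

107.80 dollars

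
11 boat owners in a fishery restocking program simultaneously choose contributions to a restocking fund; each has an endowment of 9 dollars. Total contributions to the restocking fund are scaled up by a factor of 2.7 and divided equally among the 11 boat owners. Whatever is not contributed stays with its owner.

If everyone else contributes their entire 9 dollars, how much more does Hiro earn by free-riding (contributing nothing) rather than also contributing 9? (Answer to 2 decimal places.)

6.79 dollars

Switching from a contribution of 9 to 0 lets Hiro keep an extra 9 dollars, but lowers the restocking fund by 9, which costs Hiro their own share of that drop: 2.7/11 × 9 = 2.21.
Net gain = 9 − 2.21 = 6.79. The private return per contributed unit (0.2455) is below 1, so free-riding is indeed the best response regardless of what the others do.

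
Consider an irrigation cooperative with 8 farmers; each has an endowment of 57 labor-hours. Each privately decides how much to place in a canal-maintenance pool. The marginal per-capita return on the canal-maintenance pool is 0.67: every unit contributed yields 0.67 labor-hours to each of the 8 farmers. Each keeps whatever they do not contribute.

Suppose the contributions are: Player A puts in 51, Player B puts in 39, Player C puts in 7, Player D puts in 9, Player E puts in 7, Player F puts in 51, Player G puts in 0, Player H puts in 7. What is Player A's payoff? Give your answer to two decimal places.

120.57 labor-hours

Total contributed: 51 + 39 + 7 + 9 + 7 + 51 + 0 + 7 = 171.
Each receives 0.67 × 171 = 114.57 from the canal-maintenance pool.
Player A keeps 57 − 51 = 6, so Player A's payoff is 6 + 114.57 = 120.57.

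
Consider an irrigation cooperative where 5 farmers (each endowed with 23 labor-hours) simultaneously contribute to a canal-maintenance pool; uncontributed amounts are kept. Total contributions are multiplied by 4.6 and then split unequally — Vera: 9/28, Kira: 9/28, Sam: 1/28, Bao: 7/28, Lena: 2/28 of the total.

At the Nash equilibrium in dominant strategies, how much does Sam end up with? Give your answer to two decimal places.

34.34 labor-hours

For player j, contributing a unit is worthwhile iff 4.6 × (j's share) ≥ 1, i.e. iff j's share is at least 0.2174.
Vera, Kira and Bao clear that bar, contributing 23 each; the remaining 2 contribute 0. Total contributed: 69.
Sam keeps 23 and receives 4.6 × 69 × 1/28 = 11.34 from the canal-maintenance pool, for a payoff of 34.34.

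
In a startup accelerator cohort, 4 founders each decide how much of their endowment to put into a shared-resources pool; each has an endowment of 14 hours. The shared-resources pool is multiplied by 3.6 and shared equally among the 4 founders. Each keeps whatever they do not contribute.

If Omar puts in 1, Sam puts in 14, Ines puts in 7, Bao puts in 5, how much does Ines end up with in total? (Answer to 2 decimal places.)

Total contributed: 1 + 14 + 7 + 5 = 27.
Each receives 3.6 × 27 / 4 = 24.30 from the shared-resources pool.
Ines keeps 14 − 7 = 7, so Ines's payoff is 7 + 24.30 = 31.30.

31.30 hours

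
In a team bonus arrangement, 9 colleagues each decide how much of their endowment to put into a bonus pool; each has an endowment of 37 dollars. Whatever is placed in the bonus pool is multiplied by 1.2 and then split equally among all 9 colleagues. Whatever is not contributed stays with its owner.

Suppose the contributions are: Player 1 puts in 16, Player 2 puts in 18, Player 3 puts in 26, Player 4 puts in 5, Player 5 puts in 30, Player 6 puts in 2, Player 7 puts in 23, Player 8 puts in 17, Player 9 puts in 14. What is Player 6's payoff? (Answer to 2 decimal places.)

Total contributed: 16 + 18 + 26 + 5 + 30 + 2 + 23 + 17 + 14 = 151.
Each receives 1.2 × 151 / 9 = 20.13 from the bonus pool.
Player 6 keeps 37 − 2 = 35, so Player 6's payoff is 35 + 20.13 = 55.13.

55.13 dollars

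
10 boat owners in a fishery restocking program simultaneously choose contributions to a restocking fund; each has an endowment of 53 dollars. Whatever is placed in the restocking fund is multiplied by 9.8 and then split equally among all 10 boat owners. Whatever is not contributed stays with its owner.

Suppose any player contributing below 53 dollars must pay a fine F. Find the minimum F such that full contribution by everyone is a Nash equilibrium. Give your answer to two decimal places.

1.06 dollars

Given the others contribute fully, the best deviation is to contribute 0 (any partial contribution still incurs the fine and gives up units whose private return 0.9800 is below 1).
Deviating from 53 to 0 saves 53 dollars but forfeits the deviator's share of the drop in the restocking fund: 9.8/10 × 53 = 51.94.
So the deviation gain is 53 − 51.94 = 1.06, and the fine must be at least 1.06 dollars to wipe it out.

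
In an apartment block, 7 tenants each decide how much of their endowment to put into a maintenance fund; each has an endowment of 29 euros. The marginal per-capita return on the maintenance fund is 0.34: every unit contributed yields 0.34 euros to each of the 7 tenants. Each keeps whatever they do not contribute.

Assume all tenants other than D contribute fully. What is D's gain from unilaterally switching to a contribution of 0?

19.14 euros

Switching from a contribution of 29 to 0 lets D keep an extra 29 euros, but lowers the maintenance fund by 29, which costs D their own share of that drop: 0.34 × 29 = 9.86.
Net gain = 29 − 9.86 = 19.14. The private return per contributed unit (0.34) is below 1, so free-riding is indeed the best response regardless of what the others do.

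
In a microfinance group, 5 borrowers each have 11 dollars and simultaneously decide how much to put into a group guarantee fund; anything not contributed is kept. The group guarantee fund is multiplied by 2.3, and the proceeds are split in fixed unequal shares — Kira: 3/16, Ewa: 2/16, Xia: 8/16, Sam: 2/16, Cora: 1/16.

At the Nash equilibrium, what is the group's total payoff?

A player with share s gets back 2.3·s per unit contributed, so full contribution is dominant for anyone with s > 1/2.3 = 0.4348 and zero contribution is dominant for anyone below.
The only share above 0.4348 is Xia's 8/16, contributing 11; the remaining 4 contribute 0. Total contributed: 11.
The group guarantee fund pays out 2.3 × 11 = 25.30 in total (split across the unequal shares, but the aggregate is all that matters for the group sum).
The 4 free-riders keep 11 each, adding 44. Group total = 44 + 25.30 = 69.30.

69.30 dollars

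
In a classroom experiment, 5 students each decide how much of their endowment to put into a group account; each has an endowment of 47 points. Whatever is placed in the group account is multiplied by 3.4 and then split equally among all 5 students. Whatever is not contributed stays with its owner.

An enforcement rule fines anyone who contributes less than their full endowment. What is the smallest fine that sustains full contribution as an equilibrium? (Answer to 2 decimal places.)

Given the others contribute fully, the best deviation is to contribute 0 (any partial contribution still incurs the fine and gives up units whose private return 0.6800 is below 1).
Deviating from 47 to 0 saves 47 points but forfeits the deviator's share of the drop in the group account: 3.4/5 × 47 = 31.96.
So the deviation gain is 47 − 31.96 = 15.04, and the fine must be at least 15.04 points to wipe it out.

15.04 points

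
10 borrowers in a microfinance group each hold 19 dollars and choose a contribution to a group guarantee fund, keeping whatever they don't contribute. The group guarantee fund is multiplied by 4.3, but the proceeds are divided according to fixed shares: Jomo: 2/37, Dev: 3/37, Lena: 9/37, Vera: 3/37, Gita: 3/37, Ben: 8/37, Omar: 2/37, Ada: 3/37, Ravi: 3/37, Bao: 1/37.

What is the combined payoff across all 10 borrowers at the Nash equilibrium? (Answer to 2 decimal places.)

Each unit j contributes comes back to j as 4.3 × (j's share), so j prefers to contribute only if that share exceeds 1/4.3 = 0.2326; otherwise keeping the unit dominates.
The only share above 0.2326 is Lena's 9/37, contributing 19; the remaining 9 contribute 0. Total contributed: 19.
The group guarantee fund pays out 4.3 × 19 = 81.70 in total (split across the unequal shares, but the aggregate is all that matters for the group sum).
The 9 free-riders keep 19 each, adding 171. Group total = 171 + 81.70 = 252.70.

252.70 dollars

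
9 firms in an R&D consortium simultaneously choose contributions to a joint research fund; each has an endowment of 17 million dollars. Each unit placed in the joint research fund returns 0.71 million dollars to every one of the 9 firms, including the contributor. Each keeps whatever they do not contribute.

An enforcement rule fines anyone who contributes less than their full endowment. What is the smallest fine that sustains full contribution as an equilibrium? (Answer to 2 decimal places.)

Given the others contribute fully, the best deviation is to contribute 0 (any partial contribution still incurs the fine and gives up units whose private return 0.71 is below 1).
Deviating from 17 to 0 saves 17 million dollars but forfeits the deviator's share of the drop in the joint research fund: 0.71 × 17 = 12.07.
So the deviation gain is 17 − 12.07 = 4.93, and the fine must be at least 4.93 million dollars to wipe it out.

4.93 million dollars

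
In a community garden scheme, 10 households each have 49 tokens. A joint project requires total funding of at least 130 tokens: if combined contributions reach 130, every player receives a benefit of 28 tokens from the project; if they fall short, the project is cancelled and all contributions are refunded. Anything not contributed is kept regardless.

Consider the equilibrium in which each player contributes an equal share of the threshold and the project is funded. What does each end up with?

64 tokens

Equal share of the threshold: 130/10 = 13.
At this profile no one gains by cutting their contribution: any cut drops the total below 130, the project is cancelled, contributions are refunded, and the deviator ends with 49, which is less than 49 − 13 + 28 = 64. Contributing more than 13 just wastes the excess. So contributing exactly 13 is a best response.
Each player's payoff: 49 − 13 + 28 = 64.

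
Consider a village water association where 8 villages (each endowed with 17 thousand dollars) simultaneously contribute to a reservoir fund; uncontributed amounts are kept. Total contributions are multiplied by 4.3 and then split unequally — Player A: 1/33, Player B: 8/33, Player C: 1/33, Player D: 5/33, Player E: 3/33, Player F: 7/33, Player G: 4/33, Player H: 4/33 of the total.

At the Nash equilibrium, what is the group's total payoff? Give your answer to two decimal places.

Each unit j contributes comes back to j as 4.3 × (j's share), so j prefers to contribute only if that share exceeds 1/4.3 = 0.2326; otherwise keeping the unit dominates.
Only Player B (8/33) clears that bar, contributing 17; the remaining 7 contribute 0. Total contributed: 17.
The reservoir fund pays out 4.3 × 17 = 73.10 in total (split across the unequal shares, but the aggregate is all that matters for the group sum).
The 7 free-riders keep 17 each, adding 119. Group total = 119 + 73.10 = 192.10.

192.10 thousand dollars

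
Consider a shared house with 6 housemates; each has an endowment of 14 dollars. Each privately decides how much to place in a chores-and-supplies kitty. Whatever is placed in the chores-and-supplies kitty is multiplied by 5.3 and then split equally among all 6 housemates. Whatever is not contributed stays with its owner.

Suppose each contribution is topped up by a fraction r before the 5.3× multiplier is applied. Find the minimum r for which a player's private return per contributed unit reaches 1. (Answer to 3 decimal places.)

With matching at rate r, one contributed unit becomes (1 + r) in the chores-and-supplies kitty and returns 5.3 × (1 + r) / 6 to the contributor.
Setting this equal to 1: 1 + r = 6/5.3 = 1.1321.
So the minimum matching rate is r = 1.1321 − 1 = 0.132.

0.132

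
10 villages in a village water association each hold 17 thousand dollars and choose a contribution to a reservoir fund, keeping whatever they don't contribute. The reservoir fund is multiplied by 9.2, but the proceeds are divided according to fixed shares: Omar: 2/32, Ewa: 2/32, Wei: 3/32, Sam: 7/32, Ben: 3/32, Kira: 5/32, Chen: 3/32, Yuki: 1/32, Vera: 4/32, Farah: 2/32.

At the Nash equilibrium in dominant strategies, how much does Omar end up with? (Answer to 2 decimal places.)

Player j's private return per contributed unit is 9.2 × (j's share). Contributing is weakly dominant for j when that share is at least 1/9.2 = 0.1087, and contributing 0 is dominant otherwise.
Sam, Kira and Vera are above the threshold, contributing 17 each; the remaining 7 contribute 0. Total contributed: 51.
Omar keeps 17 and receives 9.2 × 51 × 2/32 = 29.33 from the reservoir fund, for a payoff of 46.33.

46.33 thousand dollars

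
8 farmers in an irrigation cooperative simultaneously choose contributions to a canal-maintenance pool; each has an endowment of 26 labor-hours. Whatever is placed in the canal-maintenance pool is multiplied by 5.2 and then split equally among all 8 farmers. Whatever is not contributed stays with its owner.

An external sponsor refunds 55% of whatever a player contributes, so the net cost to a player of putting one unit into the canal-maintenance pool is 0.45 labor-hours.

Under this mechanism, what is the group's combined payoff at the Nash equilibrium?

Under the mechanism each unit contributed yields (5.2/8) / 0.45 = 1.4444 back to its contributor per unit of net cost, which exceeds 1, making full contribution the dominant choice for everyone.
At the Nash equilibrium everyone contributes 26. Group total payoff = 8 × (26 × 0.55 + 5.2 × 26) = 1196.00.

1196.00 labor-hours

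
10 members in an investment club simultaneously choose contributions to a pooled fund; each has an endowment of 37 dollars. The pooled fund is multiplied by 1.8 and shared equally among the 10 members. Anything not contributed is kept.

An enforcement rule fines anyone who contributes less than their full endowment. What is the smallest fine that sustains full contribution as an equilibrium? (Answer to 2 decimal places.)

Given the others contribute fully, the best deviation is to contribute 0 (any partial contribution still incurs the fine and gives up units whose private return 0.1800 is below 1).
Deviating from 37 to 0 saves 37 dollars but forfeits the deviator's share of the drop in the pooled fund: 1.8/10 × 37 = 6.66.
So the deviation gain is 37 − 6.66 = 30.34, and the fine must be at least 30.34 dollars to wipe it out.

30.34 dollars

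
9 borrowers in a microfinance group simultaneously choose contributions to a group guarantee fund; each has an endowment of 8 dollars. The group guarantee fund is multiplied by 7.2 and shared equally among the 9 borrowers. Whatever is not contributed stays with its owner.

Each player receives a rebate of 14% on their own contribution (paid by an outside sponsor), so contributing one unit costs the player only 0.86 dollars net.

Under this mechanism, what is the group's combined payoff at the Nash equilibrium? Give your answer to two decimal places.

72.00 dollars

Even with the mechanism, each unit contributed returns only (7.2/9) / 0.86 = 0.9302 per unit of net cost, so contributing nothing is still dominant.
Everyone keeps their endowment and the group total is 9 × 8 = 72.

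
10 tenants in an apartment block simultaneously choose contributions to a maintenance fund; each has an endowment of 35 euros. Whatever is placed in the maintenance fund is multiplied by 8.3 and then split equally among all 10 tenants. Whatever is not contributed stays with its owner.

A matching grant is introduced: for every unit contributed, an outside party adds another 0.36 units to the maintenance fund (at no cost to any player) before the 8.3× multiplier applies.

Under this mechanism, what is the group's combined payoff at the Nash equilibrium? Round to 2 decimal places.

3950.80 euros

With the mechanism, a contributed unit returns 8.3 × 1.36 / 10 = 1.1288 per unit of net cost to the contributor — now above 1 — so contributing fully is weakly dominant for every player.
At the Nash equilibrium everyone contributes 35. Group total payoff = 8.3 × 1.36 × 350 = 3950.80.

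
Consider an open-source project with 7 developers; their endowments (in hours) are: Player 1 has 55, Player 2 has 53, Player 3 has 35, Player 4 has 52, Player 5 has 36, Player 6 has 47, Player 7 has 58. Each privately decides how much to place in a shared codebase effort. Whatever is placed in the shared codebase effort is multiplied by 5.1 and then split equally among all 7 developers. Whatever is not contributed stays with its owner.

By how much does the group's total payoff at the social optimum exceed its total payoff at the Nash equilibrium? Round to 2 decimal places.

1377.60 hours

The private return per contributed unit is 5.1/7 = 0.7286 < 1 for every player regardless of endowment, so the Nash equilibrium is zero contribution and the group total is Σ E_j = 55 + 53 + 35 + 52 + 36 + 47 + 58 = 336.
Each contributed unit returns 5.100 to the group, so the social optimum is full contribution by everyone: group total = 5.100 × 336 = 1713.60.
Efficiency loss = (5.100 − 1) × 336 = 1377.60.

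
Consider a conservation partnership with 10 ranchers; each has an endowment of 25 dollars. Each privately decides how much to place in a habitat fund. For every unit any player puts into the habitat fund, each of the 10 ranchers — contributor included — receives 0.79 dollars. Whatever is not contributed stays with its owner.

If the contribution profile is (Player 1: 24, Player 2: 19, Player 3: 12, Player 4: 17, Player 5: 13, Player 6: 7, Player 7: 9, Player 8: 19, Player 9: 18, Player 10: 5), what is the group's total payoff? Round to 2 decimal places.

Total contributed: 24 + 19 + 12 + 17 + 13 + 7 + 9 + 19 + 18 + 5 = 143; total kept: 10 × 25 − 143 = 107.
The habitat fund pays out 0.79 × 10 × 143 = 1129.70 in aggregate.
Group total = 107 + 1129.70 = 1236.70.

1236.70 dollars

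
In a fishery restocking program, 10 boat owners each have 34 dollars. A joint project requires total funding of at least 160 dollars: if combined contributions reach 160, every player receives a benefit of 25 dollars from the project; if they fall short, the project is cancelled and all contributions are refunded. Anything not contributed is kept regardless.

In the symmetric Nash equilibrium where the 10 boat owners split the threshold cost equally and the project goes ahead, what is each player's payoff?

Equal share of the threshold: 160/10 = 16.
At this profile no one gains by cutting their contribution: any cut drops the total below 160, the project is cancelled, contributions are refunded, and the deviator ends with 34, which is less than 34 − 16 + 25 = 43. Contributing more than 16 just wastes the excess. So contributing exactly 16 is a best response.
Each player's payoff: 34 − 16 + 25 = 43.

43 dollars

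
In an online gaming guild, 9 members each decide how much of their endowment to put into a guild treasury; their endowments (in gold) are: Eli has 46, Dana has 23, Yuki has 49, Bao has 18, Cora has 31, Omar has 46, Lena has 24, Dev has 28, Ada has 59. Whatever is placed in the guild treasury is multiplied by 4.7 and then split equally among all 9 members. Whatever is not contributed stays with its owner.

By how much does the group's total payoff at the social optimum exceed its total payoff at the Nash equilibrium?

1198.80 gold

The private return per contributed unit is 4.7/9 = 0.5222 < 1 for every player regardless of endowment, so the Nash equilibrium is zero contribution and the group total is Σ E_j = 46 + 23 + 49 + 18 + 31 + 46 + 24 + 28 + 59 = 324.
Each contributed unit returns 4.700 to the group, so the social optimum is full contribution by everyone: group total = 4.700 × 324 = 1522.80.
Efficiency loss = (4.700 − 1) × 324 = 1198.80.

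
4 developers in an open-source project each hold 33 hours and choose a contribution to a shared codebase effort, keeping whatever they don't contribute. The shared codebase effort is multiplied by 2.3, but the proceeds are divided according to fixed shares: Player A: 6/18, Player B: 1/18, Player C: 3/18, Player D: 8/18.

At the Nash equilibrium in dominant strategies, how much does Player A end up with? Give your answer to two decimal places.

58.30 hours

Each unit j contributes comes back to j as 2.3 × (j's share), so j prefers to contribute only if that share exceeds 1/2.3 = 0.4348; otherwise keeping the unit dominates.
Only Player D (8/18) clears that bar, contributing 33; the remaining 3 contribute 0. Total contributed: 33.
Player A keeps 33 and receives 2.3 × 33 × 6/18 = 25.30 from the shared codebase effort, for a payoff of 58.30.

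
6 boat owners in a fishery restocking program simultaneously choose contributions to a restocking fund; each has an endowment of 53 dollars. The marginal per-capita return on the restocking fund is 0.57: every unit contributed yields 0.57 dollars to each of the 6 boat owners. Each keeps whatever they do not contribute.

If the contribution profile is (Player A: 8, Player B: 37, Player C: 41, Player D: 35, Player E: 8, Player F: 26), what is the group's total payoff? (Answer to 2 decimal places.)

693.10 dollars

Total contributed: 8 + 37 + 41 + 35 + 8 + 26 = 155; total kept: 6 × 53 − 155 = 163.
The restocking fund pays out 0.57 × 6 × 155 = 530.10 in aggregate.
Group total = 163 + 530.10 = 693.10.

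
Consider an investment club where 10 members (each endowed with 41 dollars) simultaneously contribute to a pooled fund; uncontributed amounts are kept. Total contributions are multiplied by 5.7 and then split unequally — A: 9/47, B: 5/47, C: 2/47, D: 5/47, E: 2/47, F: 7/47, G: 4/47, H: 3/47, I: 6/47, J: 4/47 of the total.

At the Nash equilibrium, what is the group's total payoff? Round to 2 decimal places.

Player j's private return per contributed unit is 5.7 × (j's share). Contributing is weakly dominant for j when that share is at least 1/5.7 = 0.1754, and contributing 0 is dominant otherwise.
A alone (share 9/47) is above the threshold, contributing 41; the remaining 9 contribute 0. Total contributed: 41.
The pooled fund pays out 5.7 × 41 = 233.70 in total (split across the unequal shares, but the aggregate is all that matters for the group sum).
The 9 free-riders keep 41 each, adding 369. Group total = 369 + 233.70 = 602.70.

602.70 dollars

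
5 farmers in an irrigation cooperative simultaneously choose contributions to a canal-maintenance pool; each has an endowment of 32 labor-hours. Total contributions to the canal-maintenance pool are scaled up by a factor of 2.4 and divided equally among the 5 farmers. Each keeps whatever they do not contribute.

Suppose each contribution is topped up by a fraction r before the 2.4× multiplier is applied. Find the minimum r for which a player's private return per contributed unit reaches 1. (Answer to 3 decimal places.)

With matching at rate r, one contributed unit becomes (1 + r) in the canal-maintenance pool and returns 2.4 × (1 + r) / 5 to the contributor.
Setting this equal to 1: 1 + r = 5/2.4 = 2.0833.
So the minimum matching rate is r = 2.0833 − 1 = 1.083.

1.083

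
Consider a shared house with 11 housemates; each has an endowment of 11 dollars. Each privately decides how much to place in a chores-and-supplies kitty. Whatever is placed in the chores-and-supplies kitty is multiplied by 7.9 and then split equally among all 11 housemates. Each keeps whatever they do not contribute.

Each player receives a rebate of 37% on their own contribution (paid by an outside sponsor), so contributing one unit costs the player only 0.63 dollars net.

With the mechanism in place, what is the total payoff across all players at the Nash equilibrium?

1000.67 dollars

Under the mechanism each unit contributed yields (7.9/11) / 0.63 = 1.1400 back to its contributor per unit of net cost, which exceeds 1, making full contribution the dominant choice for everyone.
At the Nash equilibrium everyone contributes 11. Group total payoff = 11 × (11 × 0.37 + 7.9 × 11) = 1000.67.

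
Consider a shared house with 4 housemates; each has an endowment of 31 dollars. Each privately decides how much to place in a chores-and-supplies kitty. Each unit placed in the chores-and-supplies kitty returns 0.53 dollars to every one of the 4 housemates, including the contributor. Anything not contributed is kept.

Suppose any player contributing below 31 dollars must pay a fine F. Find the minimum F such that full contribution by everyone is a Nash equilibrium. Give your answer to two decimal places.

14.57 dollars

Given the others contribute fully, the best deviation is to contribute 0 (any partial contribution still incurs the fine and gives up units whose private return 0.53 is below 1).
Deviating from 31 to 0 saves 31 dollars but forfeits the deviator's share of the drop in the chores-and-supplies kitty: 0.53 × 31 = 16.43.
So the deviation gain is 31 − 16.43 = 14.57, and the fine must be at least 14.57 dollars to wipe it out.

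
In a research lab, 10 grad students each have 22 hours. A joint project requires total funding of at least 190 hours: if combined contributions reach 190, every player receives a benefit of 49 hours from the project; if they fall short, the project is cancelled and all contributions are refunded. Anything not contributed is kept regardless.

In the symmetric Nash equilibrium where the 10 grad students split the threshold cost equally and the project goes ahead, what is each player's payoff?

52 hours

Equal share of the threshold: 190/10 = 19.
At this profile no one gains by cutting their contribution: any cut drops the total below 190, the project is cancelled, contributions are refunded, and the deviator ends with 22, which is less than 22 − 19 + 49 = 52. Contributing more than 19 just wastes the excess. So contributing exactly 19 is a best response.
Each player's payoff: 22 − 19 + 49 = 52.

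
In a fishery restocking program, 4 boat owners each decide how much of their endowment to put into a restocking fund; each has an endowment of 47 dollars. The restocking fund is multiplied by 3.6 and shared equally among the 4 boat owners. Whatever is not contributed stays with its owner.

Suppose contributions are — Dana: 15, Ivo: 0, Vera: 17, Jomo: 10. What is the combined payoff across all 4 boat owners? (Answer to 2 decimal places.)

Total contributed: 15 + 0 + 17 + 10 = 42; total kept: 4 × 47 − 42 = 146.
The restocking fund pays out 3.6 × 42 = 151.20 in aggregate.
Group total = 146 + 151.20 = 297.20.

297.20 dollars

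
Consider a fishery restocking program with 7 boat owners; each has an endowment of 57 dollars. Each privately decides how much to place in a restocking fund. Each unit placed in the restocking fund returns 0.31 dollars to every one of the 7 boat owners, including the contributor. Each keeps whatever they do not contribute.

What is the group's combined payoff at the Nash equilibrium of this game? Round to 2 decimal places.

The private return per contributed unit is 0.31 < 1, so contributing 0 is dominant for every player. At the Nash equilibrium everyone keeps their 57, and the group total is 7 × 57 = 399.

399.00 dollars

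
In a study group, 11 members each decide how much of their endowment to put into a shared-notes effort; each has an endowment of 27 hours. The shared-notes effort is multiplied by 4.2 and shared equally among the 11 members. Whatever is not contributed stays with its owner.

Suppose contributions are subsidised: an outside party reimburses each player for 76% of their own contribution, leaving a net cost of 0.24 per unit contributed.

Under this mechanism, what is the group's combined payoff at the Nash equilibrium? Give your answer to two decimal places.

1473.12 hours

The effective private return per unit is now (4.2/11) / 0.24 = 1.5909 > 1, so every player's dominant strategy flips to full contribution.
So the Nash equilibrium is full contribution by all 11; the group earns 11 × (27 × 0.76 + 4.2 × 27) = 1473.12.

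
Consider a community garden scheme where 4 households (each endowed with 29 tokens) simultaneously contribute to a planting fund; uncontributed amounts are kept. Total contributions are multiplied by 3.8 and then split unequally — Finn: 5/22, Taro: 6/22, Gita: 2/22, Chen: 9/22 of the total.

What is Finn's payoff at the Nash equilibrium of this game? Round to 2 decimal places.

79.09 tokens

A player with share s gets back 3.8·s per unit contributed, so full contribution is dominant for anyone with s > 1/3.8 = 0.2632 and zero contribution is dominant for anyone below.
Taro and Chen are above the threshold, contributing 29 each; the remaining 2 contribute 0. Total contributed: 58.
Finn keeps 29 and receives 3.8 × 58 × 5/22 = 50.09 from the planting fund, for a payoff of 79.09.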